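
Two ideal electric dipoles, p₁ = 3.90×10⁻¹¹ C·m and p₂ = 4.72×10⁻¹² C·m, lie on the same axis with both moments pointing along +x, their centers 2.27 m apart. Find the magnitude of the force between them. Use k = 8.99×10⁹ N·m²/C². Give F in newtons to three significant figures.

F ≈ 3.74×10⁻¹³ N

On-axis field of dipole 1 at distance r: E = 2kp₁/r³. Force on dipole 2 is F = p₂·dE/dr (gradient along axis).
dE/dr = −6kp₁/r⁴, so |F| = 6kp₁p₂/r⁴ (attractive for aligned moments).
F = 6(8.99×10⁹)(3.90×10⁻¹¹)(4.72×10⁻¹²)/(2.27)⁴ = 3.740×10⁻¹³ N.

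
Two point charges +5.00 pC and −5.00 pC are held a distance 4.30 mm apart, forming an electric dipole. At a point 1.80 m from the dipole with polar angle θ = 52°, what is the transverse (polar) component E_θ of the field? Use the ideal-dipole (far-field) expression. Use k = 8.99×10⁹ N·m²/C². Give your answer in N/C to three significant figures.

Dipole moment p = qd = (5.00×10⁻¹² C)(0.00430 m) = 2.15×10⁻¹⁴ C·m.
For a dipole, E_θ = (kp sinθ)/r³.
kp/r³ = (8.99×10⁹)(2.15×10⁻¹⁴)/(1.80)³ = 3.314×10⁻⁵ N/C.
E_θ = 3.314×10⁻⁵·sin52° = 2.612×10⁻⁵ N/C.

E_θ ≈ 2.61×10⁻⁵ N/C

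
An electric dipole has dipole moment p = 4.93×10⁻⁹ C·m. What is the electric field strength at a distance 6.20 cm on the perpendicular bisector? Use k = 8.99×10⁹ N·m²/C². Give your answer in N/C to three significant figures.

On the perpendicular bisector E = kp/r³ (half the axial value at the same distance).
E = (8.99×10⁹)(4.93×10⁻⁹) / (0.0620)³ = 1.860×10⁵ N/C.

E ≈ 1.86×10⁵ N/C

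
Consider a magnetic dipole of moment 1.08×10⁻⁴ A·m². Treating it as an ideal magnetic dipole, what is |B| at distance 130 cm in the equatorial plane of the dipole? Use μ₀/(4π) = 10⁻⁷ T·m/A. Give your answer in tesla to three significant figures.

B ≈ 4.92×10⁻¹² T

In the equatorial plane B = (μ₀/4π)·m/r³ (half the axial value).
B = (10⁻⁷)·(1.08×10⁻⁴) / (1.30)³ = 4.916×10⁻¹² T.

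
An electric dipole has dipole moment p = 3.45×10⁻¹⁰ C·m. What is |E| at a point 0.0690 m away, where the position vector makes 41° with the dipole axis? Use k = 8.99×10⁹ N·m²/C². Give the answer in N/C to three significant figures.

At angle θ the dipole field magnitude is E = (kp/r³)·√(1 + 3cos²θ).
kp/r³ = (8.99×10⁹)(3.45×10⁻¹⁰) / (0.0690)³ = 9441 N/C.
√(1 + 3cos²41°) = √(1 + 3·0.5696) = √2.7088 ≈ 1.6458.
E ≈ 9441 × 1.646 = 1.554×10⁴ N/C.

E ≈ 1.55×10⁴ N/C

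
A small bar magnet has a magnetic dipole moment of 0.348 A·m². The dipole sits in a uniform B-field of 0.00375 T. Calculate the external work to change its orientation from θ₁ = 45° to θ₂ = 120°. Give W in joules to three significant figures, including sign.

W ≈ 0.00158 J

W_ext = ΔU = −mB cosθ₂ + mB cosθ₁ = mB(cosθ₁ − cosθ₂).
W = (0.348)(0.00375)·(cos45° − cos120°) = (0.001305)·(+1.2071) = 0.001575 J.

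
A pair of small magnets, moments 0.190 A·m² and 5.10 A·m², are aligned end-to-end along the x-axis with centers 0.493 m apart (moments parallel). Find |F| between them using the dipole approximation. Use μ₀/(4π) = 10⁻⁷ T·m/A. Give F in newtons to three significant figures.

F ≈ 9.84×10⁻⁶ N

On-axis B of dipole 1: B = (μ₀/4π)·2m₁/r³. Force on dipole 2: F = m₂·dB/dr.
dB/dr = −(μ₀/4π)·6m₁/r⁴, so |F| = (μ₀/4π)·6m₁m₂/r⁴.
F = 6(10⁻⁷)(0.190)(5.10)/(0.493)⁴ = 9.842×10⁻⁶ N.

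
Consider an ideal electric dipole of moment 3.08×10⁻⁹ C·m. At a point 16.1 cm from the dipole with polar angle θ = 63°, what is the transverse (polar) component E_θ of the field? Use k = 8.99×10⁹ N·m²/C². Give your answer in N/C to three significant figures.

E_θ ≈ 5910 N/C

For a dipole, E_θ = (kp sinθ)/r³.
kp/r³ = (8.99×10⁹)(3.08×10⁻⁹)/(0.161)³ = 6635 N/C.
E_θ = 6635·sin63° = 5912 N/C.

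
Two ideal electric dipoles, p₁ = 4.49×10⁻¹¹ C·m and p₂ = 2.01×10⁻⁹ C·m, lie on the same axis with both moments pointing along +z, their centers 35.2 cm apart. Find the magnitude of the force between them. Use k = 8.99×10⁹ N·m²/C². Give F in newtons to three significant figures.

F ≈ 3.17×10⁻⁷ N

On-axis field of dipole 1 at distance r: E = 2kp₁/r³. Force on dipole 2 is F = p₂·dE/dr (gradient along axis).
dE/dr = −6kp₁/r⁴, so |F| = 6kp₁p₂/r⁴ (attractive for aligned moments).
F = 6(8.99×10⁹)(4.49×10⁻¹¹)(2.01×10⁻⁹)/(0.352)⁴ = 3.171×10⁻⁷ N.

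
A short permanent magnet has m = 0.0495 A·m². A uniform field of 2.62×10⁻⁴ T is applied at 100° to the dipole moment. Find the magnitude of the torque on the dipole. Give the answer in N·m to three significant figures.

τ ≈ 1.28×10⁻⁵ N·m

Torque on a magnetic dipole: τ = mB sinθ.
τ = (0.0495)(2.62×10⁻⁴)·sin100° = 1.277×10⁻⁵ N·m.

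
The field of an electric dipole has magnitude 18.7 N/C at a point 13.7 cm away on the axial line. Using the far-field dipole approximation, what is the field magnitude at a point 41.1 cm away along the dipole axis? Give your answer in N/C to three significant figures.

Dipole fields scale as 1/r³ in the far field; the geometry is the same at both points.
E₂ = E₁ · (r₁/r₂)³ = 18.7 · (13.7/41.1)³.
(r₁/r₂)³ = (0.3333)³ = 0.03704.
E₂ ≈ 0.6926 N/C.

E ≈ 0.693 N/C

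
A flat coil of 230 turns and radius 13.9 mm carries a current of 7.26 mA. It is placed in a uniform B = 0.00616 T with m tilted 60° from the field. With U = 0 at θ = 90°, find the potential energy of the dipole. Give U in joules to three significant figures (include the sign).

U ≈ -3.12×10⁻⁶ J

m = NIA = NIπa² = 230·(0.00726)·π·(0.0139)² = 0.001014 A·m².
U = −m·B = −mB cosθ.
U = −(0.001014)(0.00616)·cos60° = -3.123×10⁻⁶ J.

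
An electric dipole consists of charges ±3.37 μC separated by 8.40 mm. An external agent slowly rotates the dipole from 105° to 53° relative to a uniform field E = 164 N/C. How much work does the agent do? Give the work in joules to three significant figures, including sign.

W ≈ -4.00×10⁻⁶ J

Dipole moment p = qd = (3.37×10⁻⁶ C)(0.00840 m) = 2.831×10⁻⁸ C·m.
W_ext = ΔU = U(θ₂) − U(θ₁) = −pE cosθ₂ − (−pE cosθ₁) = pE(cosθ₁ − cosθ₂).
W = (2.831×10⁻⁸)(164)·(cos105° − cos53°) = (4.643×10⁻⁶)·(-0.8606) = -3.996×10⁻⁶ J.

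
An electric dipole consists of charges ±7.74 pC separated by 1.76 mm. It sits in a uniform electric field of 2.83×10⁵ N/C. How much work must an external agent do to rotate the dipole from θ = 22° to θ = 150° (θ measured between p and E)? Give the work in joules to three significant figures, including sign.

W ≈ 6.91×10⁻⁹ J

Dipole moment p = qd = (7.74×10⁻¹² C)(0.00176 m) = 1.362×10⁻¹⁴ C·m.
W_ext = ΔU = U(θ₂) − U(θ₁) = −pE cosθ₂ − (−pE cosθ₁) = pE(cosθ₁ − cosθ₂).
W = (1.362×10⁻¹⁴)(2.83×10⁵)·(cos22° − cos150°) = (3.854×10⁻⁹)·(+1.7932) = 6.912×10⁻⁹ J.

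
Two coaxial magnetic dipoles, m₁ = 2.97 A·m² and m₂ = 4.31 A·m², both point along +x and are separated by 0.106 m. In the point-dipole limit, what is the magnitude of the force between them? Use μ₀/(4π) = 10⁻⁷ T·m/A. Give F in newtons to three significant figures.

On-axis B of dipole 1: B = (μ₀/4π)·2m₁/r³. Force on dipole 2: F = m₂·dB/dr.
dB/dr = −(μ₀/4π)·6m₁/r⁴, so |F| = (μ₀/4π)·6m₁m₂/r⁴.
F = 6(10⁻⁷)(2.97)(4.31)/(0.106)⁴ = 0.06084 N.

F ≈ 0.0608 N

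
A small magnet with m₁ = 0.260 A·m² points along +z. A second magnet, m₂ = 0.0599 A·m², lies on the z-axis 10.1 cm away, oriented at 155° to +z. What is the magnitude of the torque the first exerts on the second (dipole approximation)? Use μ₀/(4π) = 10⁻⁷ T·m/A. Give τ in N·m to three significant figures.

Dipole B is on the axis of dipole A, so B₁ there is axial: B₁ = (μ₀/4π)·2m₁/r³ along +z.
B₁ = 2(10⁻⁷)(0.260)/(0.101)³ = 5.047×10⁻⁵ T.
τ = m₂ B₁ sinθ.
τ = (0.0599)(5.047×10⁻⁵)·sin155° = 1.278×10⁻⁶ N·m.

τ ≈ 1.28×10⁻⁶ N·m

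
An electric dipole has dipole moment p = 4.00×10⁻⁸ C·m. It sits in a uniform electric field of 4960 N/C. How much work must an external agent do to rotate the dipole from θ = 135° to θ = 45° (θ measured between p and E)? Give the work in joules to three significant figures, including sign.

W_ext = ΔU = U(θ₂) − U(θ₁) = −pE cosθ₂ − (−pE cosθ₁) = pE(cosθ₁ − cosθ₂).
W = (4.00×10⁻⁸)(4960)·(cos135° − cos45°) = (1.984×10⁻⁴)·(-1.4142) = -2.806×10⁻⁴ J.

W ≈ -2.81×10⁻⁴ J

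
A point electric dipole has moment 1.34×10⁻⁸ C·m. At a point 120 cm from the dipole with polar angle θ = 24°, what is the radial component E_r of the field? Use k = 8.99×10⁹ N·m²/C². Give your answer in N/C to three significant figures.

For a dipole, E_r = (2kp cosθ)/r³.
kp/r³ = (8.99×10⁹)(1.34×10⁻⁸)/(1.20)³ = 69.71 N/C.
E_r = 2·69.71·cos24° = 127.4 N/C.

E_r ≈ 127 N/C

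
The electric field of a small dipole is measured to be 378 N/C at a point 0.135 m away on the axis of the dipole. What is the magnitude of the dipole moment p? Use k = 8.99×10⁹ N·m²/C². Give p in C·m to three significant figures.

p ≈ 5.17×10⁻¹¹ C·m

On axis E = 2kp/r³, so p = Er³/(2k).
p = (378)·(0.135)³ / (2·8.99×10⁹) = 5.173×10⁻¹¹ C·m.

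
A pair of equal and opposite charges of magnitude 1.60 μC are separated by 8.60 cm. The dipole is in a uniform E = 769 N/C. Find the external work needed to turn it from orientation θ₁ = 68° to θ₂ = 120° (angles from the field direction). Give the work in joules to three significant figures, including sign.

Dipole moment p = qd = (1.60×10⁻⁶ C)(0.0860 m) = 1.376×10⁻⁷ C·m.
W_ext = ΔU = U(θ₂) − U(θ₁) = −pE cosθ₂ − (−pE cosθ₁) = pE(cosθ₁ − cosθ₂).
W = (1.376×10⁻⁷)(769)·(cos68° − cos120°) = (1.058×10⁻⁴)·(+0.8746) = 9.255×10⁻⁵ J.

W ≈ 9.25×10⁻⁵ J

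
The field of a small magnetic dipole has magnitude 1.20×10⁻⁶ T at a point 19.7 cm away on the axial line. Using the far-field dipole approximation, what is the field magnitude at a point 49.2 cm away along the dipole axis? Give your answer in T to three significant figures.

Dipole fields scale as 1/r³ in the far field; the geometry is the same at both points.
B₂ = B₁ · (r₁/r₂)³ = 1.20×10⁻⁶ · (19.7/49.2)³.
(r₁/r₂)³ = (0.4004)³ = 0.0642.
B₂ ≈ 7.703×10⁻⁸ T.

B ≈ 7.70×10⁻⁸ T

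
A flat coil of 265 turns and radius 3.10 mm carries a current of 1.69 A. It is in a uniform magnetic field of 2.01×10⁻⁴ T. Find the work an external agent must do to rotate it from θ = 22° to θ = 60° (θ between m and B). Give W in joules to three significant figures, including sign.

W ≈ 1.16×10⁻⁶ J

m = NIA = NIπa² = 265·(1.69)·π·(0.00310)² = 0.01352 A·m².
W_ext = ΔU = −mB cosθ₂ + mB cosθ₁ = mB(cosθ₁ − cosθ₂).
W = (0.01352)(2.01×10⁻⁴)·(cos22° − cos60°) = (2.718×10⁻⁶)·(+0.4272) = 1.161×10⁻⁶ J.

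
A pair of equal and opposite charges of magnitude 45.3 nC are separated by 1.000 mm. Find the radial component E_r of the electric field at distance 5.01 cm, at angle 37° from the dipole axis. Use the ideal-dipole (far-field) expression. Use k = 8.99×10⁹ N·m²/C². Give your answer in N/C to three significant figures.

Dipole moment p = qd = (4.53×10⁻⁸ C)(0.00100 m) = 4.53×10⁻¹¹ C·m.
For a dipole, E_r = (2kp cosθ)/r³.
kp/r³ = (8.99×10⁹)(4.53×10⁻¹¹)/(0.0501)³ = 3239 N/C.
E_r = 2·3239·cos37° = 5173 N/C.

E_r ≈ 5170 N/C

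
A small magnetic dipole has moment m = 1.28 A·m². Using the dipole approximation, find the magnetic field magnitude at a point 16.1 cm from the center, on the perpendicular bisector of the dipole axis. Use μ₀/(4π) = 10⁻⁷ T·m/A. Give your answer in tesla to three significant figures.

In the equatorial plane B = (μ₀/4π)·m/r³ (half the axial value).
B = (10⁻⁷)·(1.28) / (0.161)³ = 3.067×10⁻⁵ T.

B ≈ 3.07×10⁻⁵ T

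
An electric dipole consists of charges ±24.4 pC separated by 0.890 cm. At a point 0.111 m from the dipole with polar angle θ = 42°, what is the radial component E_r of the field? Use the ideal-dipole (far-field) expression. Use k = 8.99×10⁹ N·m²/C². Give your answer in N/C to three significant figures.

E_r ≈ 2.12 N/C

Dipole moment p = qd = (2.44×10⁻¹¹ C)(0.00890 m) = 2.172×10⁻¹³ C·m.
For a dipole, E_r = (2kp cosθ)/r³.
kp/r³ = (8.99×10⁹)(2.172×10⁻¹³)/(0.111)³ = 1.428 N/C.
E_r = 2·1.428·cos42° = 2.122 N/C.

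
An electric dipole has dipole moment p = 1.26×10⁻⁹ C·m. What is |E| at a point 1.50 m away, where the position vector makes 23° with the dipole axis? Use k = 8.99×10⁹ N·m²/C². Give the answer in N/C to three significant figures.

At angle θ the dipole field magnitude is E = (kp/r³)·√(1 + 3cos²θ).
kp/r³ = (8.99×10⁹)(1.26×10⁻⁹) / (1.50)³ = 3.356 N/C.
√(1 + 3cos²23°) = √(1 + 3·0.8473) = √3.5420 ≈ 1.8820.
E ≈ 3.356 × 1.882 = 6.317 N/C.

E ≈ 6.32 N/C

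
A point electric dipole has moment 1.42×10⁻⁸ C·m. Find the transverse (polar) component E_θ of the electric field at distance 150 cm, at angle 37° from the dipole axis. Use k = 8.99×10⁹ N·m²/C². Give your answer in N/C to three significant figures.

E_θ ≈ 22.8 N/C

For a dipole, E_θ = (kp sinθ)/r³.
kp/r³ = (8.99×10⁹)(1.42×10⁻⁸)/(1.50)³ = 37.82 N/C.
E_θ = 37.82·sin37° = 22.76 N/C.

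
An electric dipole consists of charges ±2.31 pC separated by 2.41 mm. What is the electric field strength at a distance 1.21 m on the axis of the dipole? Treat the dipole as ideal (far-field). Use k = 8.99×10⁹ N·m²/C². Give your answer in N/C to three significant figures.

Dipole moment p = qd = (2.31×10⁻¹² C)(0.00241 m) = 5.567×10⁻¹⁵ C·m.
On the dipole axis E = 2kp/r³.
E = 2·(8.99×10⁹)(5.567×10⁻¹⁵) / (1.21)³ = 5.650×10⁻⁵ N/C.

E ≈ 5.65×10⁻⁵ N/C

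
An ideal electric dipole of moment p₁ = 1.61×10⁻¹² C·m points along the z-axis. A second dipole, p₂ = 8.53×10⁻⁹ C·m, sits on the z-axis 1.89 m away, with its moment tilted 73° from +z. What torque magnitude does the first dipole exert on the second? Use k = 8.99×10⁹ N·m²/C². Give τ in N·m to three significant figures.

τ ≈ 3.50×10⁻¹¹ N·m

The second dipole sits on the axis of the first, so the field there is axial: E₁ = 2kp₁/r³ along +z.
E₁ = 2(8.99×10⁹)(1.61×10⁻¹²)/(1.89)³ = 0.004288 N/C.
Torque on the second dipole: τ = p₂ E₁ sinθ.
τ = (8.53×10⁻⁹)(0.004288)·sin73° = 3.498×10⁻¹¹ N·m.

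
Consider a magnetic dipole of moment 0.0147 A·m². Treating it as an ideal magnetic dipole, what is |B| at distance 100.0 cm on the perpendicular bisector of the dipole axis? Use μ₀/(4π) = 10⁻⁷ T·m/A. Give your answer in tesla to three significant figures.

In the equatorial plane B = (μ₀/4π)·m/r³ (half the axial value).
B = (10⁻⁷)·(0.0147) / (1.00)³ = 1.470×10⁻⁹ T.

B ≈ 1.47×10⁻⁹ T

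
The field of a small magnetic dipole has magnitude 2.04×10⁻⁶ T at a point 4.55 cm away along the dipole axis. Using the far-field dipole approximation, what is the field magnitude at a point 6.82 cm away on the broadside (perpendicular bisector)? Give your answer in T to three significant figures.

Dipole fields scale as 1/r³ in the far field.
The axial field is twice the equatorial field at the same r, so the geometry factor is 1/2.
B₂ = B₁ · (1/2) · (r₁/r₂)³ = 2.04×10⁻⁶ · 0.5 · (4.55/6.82)³.
(r₁/r₂)³ = (0.6672)³ = 0.2969.
B₂ ≈ 3.029×10⁻⁷ T.

B ≈ 3.03×10⁻⁷ T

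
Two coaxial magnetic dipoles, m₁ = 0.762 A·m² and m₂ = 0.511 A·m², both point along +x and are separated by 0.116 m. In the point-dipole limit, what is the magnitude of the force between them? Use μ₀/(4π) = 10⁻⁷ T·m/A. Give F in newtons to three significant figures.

F ≈ 0.00129 N

On-axis B of dipole 1: B = (μ₀/4π)·2m₁/r³. Force on dipole 2: F = m₂·dB/dr.
dB/dr = −(μ₀/4π)·6m₁/r⁴, so |F| = (μ₀/4π)·6m₁m₂/r⁴.
F = 6(10⁻⁷)(0.762)(0.511)/(0.116)⁴ = 0.001290 N.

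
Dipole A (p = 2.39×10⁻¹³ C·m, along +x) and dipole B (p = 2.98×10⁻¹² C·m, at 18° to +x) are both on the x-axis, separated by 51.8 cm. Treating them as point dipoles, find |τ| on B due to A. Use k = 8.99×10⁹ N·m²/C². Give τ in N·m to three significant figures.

The second dipole sits on the axis of the first, so the field there is axial: E₁ = 2kp₁/r³ along +x.
E₁ = 2(8.99×10⁹)(2.39×10⁻¹³)/(0.518)³ = 0.03092 N/C.
Torque on the second dipole: τ = p₂ E₁ sinθ.
τ = (2.98×10⁻¹²)(0.03092)·sin18° = 2.847×10⁻¹⁴ N·m.

τ ≈ 2.85×10⁻¹⁴ N·m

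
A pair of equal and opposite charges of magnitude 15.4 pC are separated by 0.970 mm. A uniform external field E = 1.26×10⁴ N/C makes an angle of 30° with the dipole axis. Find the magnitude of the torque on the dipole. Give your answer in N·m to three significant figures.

τ ≈ 9.41×10⁻¹¹ N·m

Dipole moment p = qd = (1.54×10⁻¹¹ C)(9.70×10⁻⁴ m) = 1.494×10⁻¹⁴ C·m.
Torque on an electric dipole: τ = pE sinθ.
τ = (1.494×10⁻¹⁴)(1.26×10⁴)·sin30° = 9.412×10⁻¹¹ N·m.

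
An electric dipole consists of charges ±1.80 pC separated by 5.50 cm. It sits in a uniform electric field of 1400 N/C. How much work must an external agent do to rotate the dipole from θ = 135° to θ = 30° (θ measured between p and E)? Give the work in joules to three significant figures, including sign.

W ≈ -2.18×10⁻¹⁰ J

Dipole moment p = qd = (1.80×10⁻¹² C)(0.0550 m) = 9.90×10⁻¹⁴ C·m.
W_ext = ΔU = U(θ₂) − U(θ₁) = −pE cosθ₂ − (−pE cosθ₁) = pE(cosθ₁ − cosθ₂).
W = (9.90×10⁻¹⁴)(1400)·(cos135° − cos30°) = (1.386×10⁻¹⁰)·(-1.5731) = -2.180×10⁻¹⁰ J.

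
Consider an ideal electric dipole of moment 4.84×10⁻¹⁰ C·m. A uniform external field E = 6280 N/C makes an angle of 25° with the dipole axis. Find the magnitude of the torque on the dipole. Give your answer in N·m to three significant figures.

τ ≈ 1.28×10⁻⁶ N·m

Torque on an electric dipole: τ = pE sinθ.
τ = (4.84×10⁻¹⁰)(6280)·sin25° = 1.285×10⁻⁶ N·m.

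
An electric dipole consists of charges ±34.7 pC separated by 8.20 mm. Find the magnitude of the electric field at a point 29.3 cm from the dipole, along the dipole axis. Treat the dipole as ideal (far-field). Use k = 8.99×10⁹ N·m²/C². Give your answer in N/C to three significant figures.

E ≈ 0.203 N/C

Dipole moment p = qd = (3.47×10⁻¹¹ C)(0.00820 m) = 2.845×10⁻¹³ C·m.
On the dipole axis E = 2kp/r³.
E = 2·(8.99×10⁹)(2.845×10⁻¹³) / (0.293)³ = 0.2034 N/C.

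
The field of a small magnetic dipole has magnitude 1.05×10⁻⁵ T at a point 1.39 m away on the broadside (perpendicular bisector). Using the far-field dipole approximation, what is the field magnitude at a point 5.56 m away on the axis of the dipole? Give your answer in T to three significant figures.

Dipole fields scale as 1/r³ in the far field.
The axial field is twice the equatorial field at the same r, so the geometry factor is 2/1.
B₂ = B₁ · (2/1) · (r₁/r₂)³ = 1.05×10⁻⁵ · 2 · (1.39/5.56)³.
(r₁/r₂)³ = (0.25)³ = 0.01562.
B₂ ≈ 3.281×10⁻⁷ T.

B ≈ 3.28×10⁻⁷ T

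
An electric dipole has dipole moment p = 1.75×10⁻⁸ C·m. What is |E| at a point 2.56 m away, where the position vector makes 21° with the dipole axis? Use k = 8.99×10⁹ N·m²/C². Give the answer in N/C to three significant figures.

At angle θ the dipole field magnitude is E = (kp/r³)·√(1 + 3cos²θ).
kp/r³ = (8.99×10⁹)(1.75×10⁻⁸) / (2.56)³ = 9.377 N/C.
√(1 + 3cos²21°) = √(1 + 3·0.8716) = √3.6147 ≈ 1.9012.
E ≈ 9.377 × 1.901 = 17.83 N/C.

E ≈ 17.8 N/C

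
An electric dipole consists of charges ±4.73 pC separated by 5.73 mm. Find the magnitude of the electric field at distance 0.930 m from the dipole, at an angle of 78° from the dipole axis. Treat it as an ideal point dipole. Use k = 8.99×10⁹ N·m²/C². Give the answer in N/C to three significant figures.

E ≈ 3.22×10⁻⁴ N/C

Dipole moment p = qd = (4.73×10⁻¹² C)(0.00573 m) = 2.71×10⁻¹⁴ C·m.
At angle θ the dipole field magnitude is E = (kp/r³)·√(1 + 3cos²θ).
kp/r³ = (8.99×10⁹)(2.71×10⁻¹⁴) / (0.930)³ = 3.029×10⁻⁴ N/C.
√(1 + 3cos²78°) = √(1 + 3·0.0432) = √1.1297 ≈ 1.0629.
E ≈ 3.029×10⁻⁴ × 1.063 = 3.219×10⁻⁴ N/C.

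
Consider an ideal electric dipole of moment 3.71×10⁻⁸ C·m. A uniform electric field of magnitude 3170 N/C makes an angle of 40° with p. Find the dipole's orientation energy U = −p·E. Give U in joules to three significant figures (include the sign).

U ≈ -9.01×10⁻⁵ J

U = −p·E = −pE cosθ.
U = −(3.71×10⁻⁸)(3170)·cos40° = -9.009×10⁻⁵ J.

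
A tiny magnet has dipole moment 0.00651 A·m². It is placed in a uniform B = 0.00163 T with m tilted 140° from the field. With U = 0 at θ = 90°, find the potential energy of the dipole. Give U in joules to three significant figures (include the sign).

U ≈ 8.13×10⁻⁶ J

U = −m·B = −mB cosθ.
U = −(0.00651)(0.00163)·cos140° = 8.129×10⁻⁶ J.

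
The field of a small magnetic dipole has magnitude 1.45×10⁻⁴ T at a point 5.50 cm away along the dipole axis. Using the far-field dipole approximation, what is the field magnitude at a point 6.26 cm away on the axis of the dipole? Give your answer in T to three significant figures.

Dipole fields scale as 1/r³ in the far field; the geometry is the same at both points.
B₂ = B₁ · (r₁/r₂)³ = 1.45×10⁻⁴ · (5.50/6.26)³.
(r₁/r₂)³ = (0.8786)³ = 0.6782.
B₂ ≈ 9.834×10⁻⁵ T.

B ≈ 9.83×10⁻⁵ T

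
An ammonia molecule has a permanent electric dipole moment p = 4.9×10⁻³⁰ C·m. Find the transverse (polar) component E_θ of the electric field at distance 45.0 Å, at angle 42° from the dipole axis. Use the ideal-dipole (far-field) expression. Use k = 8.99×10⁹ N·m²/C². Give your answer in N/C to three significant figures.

For a dipole, E_θ = (kp sinθ)/r³.
kp/r³ = (8.99×10⁹)(4.90×10⁻³⁰)/(4.50×10⁻⁹)³ = 4.834×10⁵ N/C.
E_θ = 4.834×10⁵·sin42° = 3.235×10⁵ N/C.

E_θ ≈ 3.23×10⁵ N/C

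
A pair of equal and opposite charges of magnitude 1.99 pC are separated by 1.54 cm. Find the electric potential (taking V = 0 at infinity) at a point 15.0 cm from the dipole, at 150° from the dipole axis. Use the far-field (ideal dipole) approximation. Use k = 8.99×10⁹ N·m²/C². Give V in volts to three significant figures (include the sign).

Dipole moment p = qd = (1.99×10⁻¹² C)(0.0154 m) = 3.065×10⁻¹⁴ C·m.
The dipole potential is V = kp cosθ / r².
V = (8.99×10⁹)(3.065×10⁻¹⁴)·cos150° / (0.150)² = -0.01061 V.

V ≈ -0.0106 V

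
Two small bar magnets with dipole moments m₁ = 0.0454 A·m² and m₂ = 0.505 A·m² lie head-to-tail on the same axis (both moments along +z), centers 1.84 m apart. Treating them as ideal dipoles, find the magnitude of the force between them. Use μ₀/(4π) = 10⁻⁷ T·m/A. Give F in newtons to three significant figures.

F ≈ 1.20×10⁻⁹ N

On-axis B of dipole 1: B = (μ₀/4π)·2m₁/r³. Force on dipole 2: F = m₂·dB/dr.
dB/dr = −(μ₀/4π)·6m₁/r⁴, so |F| = (μ₀/4π)·6m₁m₂/r⁴.
F = 6(10⁻⁷)(0.0454)(0.505)/(1.84)⁴ = 1.200×10⁻⁹ N.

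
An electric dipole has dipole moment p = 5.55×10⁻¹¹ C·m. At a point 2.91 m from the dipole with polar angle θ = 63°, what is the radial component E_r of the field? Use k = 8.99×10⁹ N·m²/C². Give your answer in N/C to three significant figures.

For a dipole, E_r = (2kp cosθ)/r³.
kp/r³ = (8.99×10⁹)(5.55×10⁻¹¹)/(2.91)³ = 0.02025 N/C.
E_r = 2·0.02025·cos63° = 0.01838 N/C.

E_r ≈ 0.0184 N/C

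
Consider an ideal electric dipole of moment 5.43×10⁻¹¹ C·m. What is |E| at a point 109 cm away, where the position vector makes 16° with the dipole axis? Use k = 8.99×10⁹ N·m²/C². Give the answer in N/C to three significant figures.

At angle θ the dipole field magnitude is E = (kp/r³)·√(1 + 3cos²θ).
kp/r³ = (8.99×10⁹)(5.43×10⁻¹¹) / (1.09)³ = 0.3769 N/C.
√(1 + 3cos²16°) = √(1 + 3·0.9240) = √3.7721 ≈ 1.9422.
E ≈ 0.3769 × 1.942 = 0.7321 N/C.

E ≈ 0.732 N/C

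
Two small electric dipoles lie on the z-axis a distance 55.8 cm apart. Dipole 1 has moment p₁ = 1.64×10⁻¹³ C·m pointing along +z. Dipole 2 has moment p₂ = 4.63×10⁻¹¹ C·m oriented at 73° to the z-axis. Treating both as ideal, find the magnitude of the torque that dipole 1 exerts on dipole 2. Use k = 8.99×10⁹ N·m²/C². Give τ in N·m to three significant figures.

The second dipole sits on the axis of the first, so the field there is axial: E₁ = 2kp₁/r³ along +z.
E₁ = 2(8.99×10⁹)(1.64×10⁻¹³)/(0.558)³ = 0.01697 N/C.
Torque on the second dipole: τ = p₂ E₁ sinθ.
τ = (4.63×10⁻¹¹)(0.01697)·sin73° = 7.515×10⁻¹³ N·m.

τ ≈ 7.51×10⁻¹³ N·m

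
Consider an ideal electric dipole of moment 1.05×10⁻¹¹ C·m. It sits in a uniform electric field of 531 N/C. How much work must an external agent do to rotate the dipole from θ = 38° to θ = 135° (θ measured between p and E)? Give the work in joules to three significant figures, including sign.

W_ext = ΔU = U(θ₂) − U(θ₁) = −pE cosθ₂ − (−pE cosθ₁) = pE(cosθ₁ − cosθ₂).
W = (1.05×10⁻¹¹)(531)·(cos38° − cos135°) = (5.576×10⁻⁹)·(+1.4951) = 8.336×10⁻⁹ J.

W ≈ 8.34×10⁻⁹ J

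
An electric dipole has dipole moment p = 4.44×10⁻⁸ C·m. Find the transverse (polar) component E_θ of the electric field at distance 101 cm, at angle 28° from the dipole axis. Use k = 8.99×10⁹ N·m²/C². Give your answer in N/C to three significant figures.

E_θ ≈ 182 N/C

For a dipole, E_θ = (kp sinθ)/r³.
kp/r³ = (8.99×10⁹)(4.44×10⁻⁸)/(1.01)³ = 387.4 N/C.
E_θ = 387.4·sin28° = 181.9 N/C.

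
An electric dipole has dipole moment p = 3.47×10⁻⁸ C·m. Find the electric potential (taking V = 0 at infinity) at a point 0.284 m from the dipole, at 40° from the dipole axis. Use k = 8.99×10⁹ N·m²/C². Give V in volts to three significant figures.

V ≈ 2960 V

The dipole potential is V = kp cosθ / r².
V = (8.99×10⁹)(3.47×10⁻⁸)·cos40° / (0.284)² = 2963 V.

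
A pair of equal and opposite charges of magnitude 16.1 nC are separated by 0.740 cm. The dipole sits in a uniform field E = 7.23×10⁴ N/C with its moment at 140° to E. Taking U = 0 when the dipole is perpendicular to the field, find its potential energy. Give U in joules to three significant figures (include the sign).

Dipole moment p = qd = (1.61×10⁻⁸ C)(0.00740 m) = 1.191×10⁻¹⁰ C·m.
U = −p·E = −pE cosθ.
U = −(1.191×10⁻¹⁰)(7.23×10⁴)·cos140° = 6.596×10⁻⁶ J.

U ≈ 6.60×10⁻⁶ J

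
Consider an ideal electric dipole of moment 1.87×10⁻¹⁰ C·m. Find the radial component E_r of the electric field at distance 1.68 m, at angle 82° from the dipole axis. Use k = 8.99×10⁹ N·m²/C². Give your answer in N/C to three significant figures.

For a dipole, E_r = (2kp cosθ)/r³.
kp/r³ = (8.99×10⁹)(1.87×10⁻¹⁰)/(1.68)³ = 0.3545 N/C.
E_r = 2·0.3545·cos82° = 0.09869 N/C.

E_r ≈ 0.0987 N/C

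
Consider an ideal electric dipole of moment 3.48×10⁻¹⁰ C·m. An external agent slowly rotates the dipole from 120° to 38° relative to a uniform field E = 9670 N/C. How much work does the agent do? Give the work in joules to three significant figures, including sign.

W_ext = ΔU = U(θ₂) − U(θ₁) = −pE cosθ₂ − (−pE cosθ₁) = pE(cosθ₁ − cosθ₂).
W = (3.48×10⁻¹⁰)(9670)·(cos120° − cos38°) = (3.365×10⁻⁶)·(-1.2880) = -4.334×10⁻⁶ J.

W ≈ -4.33×10⁻⁶ J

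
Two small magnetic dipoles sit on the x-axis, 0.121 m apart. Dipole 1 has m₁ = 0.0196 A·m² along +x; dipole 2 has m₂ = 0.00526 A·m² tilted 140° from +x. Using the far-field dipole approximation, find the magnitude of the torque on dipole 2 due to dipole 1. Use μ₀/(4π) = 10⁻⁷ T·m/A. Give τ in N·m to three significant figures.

τ ≈ 7.48×10⁻⁹ N·m

Dipole B is on the axis of dipole A, so B₁ there is axial: B₁ = (μ₀/4π)·2m₁/r³ along +x.
B₁ = 2(10⁻⁷)(0.0196)/(0.121)³ = 2.213×10⁻⁶ T.
τ = m₂ B₁ sinθ.
τ = (0.00526)(2.213×10⁻⁶)·sin140° = 7.481×10⁻⁹ N·m.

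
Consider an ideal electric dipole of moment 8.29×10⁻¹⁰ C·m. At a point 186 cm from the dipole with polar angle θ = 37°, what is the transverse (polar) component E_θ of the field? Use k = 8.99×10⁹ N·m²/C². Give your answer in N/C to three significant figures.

For a dipole, E_θ = (kp sinθ)/r³.
kp/r³ = (8.99×10⁹)(8.29×10⁻¹⁰)/(1.86)³ = 1.158 N/C.
E_θ = 1.158·sin37° = 0.6970 N/C.

E_θ ≈ 0.697 N/C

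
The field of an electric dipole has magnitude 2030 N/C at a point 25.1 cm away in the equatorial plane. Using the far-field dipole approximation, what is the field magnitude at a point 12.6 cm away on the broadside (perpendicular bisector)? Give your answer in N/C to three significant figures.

E ≈ 1.60×10⁴ N/C

Dipole fields scale as 1/r³ in the far field; the geometry is the same at both points.
E₂ = E₁ · (r₁/r₂)³ = 2030 · (25.1/12.6)³.
(r₁/r₂)³ = (1.992)³ = 7.905.
E₂ ≈ 1.605×10⁴ N/C.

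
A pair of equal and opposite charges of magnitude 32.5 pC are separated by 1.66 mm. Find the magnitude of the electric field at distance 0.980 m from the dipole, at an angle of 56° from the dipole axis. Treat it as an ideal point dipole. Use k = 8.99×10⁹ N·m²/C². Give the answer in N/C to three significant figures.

Dipole moment p = qd = (3.25×10⁻¹¹ C)(0.00166 m) = 5.395×10⁻¹⁴ C·m.
At angle θ the dipole field magnitude is E = (kp/r³)·√(1 + 3cos²θ).
kp/r³ = (8.99×10⁹)(5.395×10⁻¹⁴) / (0.980)³ = 5.153×10⁻⁴ N/C.
√(1 + 3cos²56°) = √(1 + 3·0.3127) = √1.9381 ≈ 1.3922.
E ≈ 5.153×10⁻⁴ × 1.392 = 7.174×10⁻⁴ N/C.

E ≈ 7.17×10⁻⁴ N/C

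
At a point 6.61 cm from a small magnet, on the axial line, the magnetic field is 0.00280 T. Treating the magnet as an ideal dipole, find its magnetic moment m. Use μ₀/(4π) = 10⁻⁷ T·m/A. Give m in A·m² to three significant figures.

m ≈ 4.04 A·m²

On axis B = (μ₀/4π)·2m/r³, so m = Br³·4π/(μ₀·2).
m = (0.00280)·(0.0661)³ / (2·10⁻⁷) = 4.043 A·m².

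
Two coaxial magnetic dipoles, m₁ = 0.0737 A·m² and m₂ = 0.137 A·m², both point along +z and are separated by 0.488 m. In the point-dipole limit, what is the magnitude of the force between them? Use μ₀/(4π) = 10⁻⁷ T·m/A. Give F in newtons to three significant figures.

On-axis B of dipole 1: B = (μ₀/4π)·2m₁/r³. Force on dipole 2: F = m₂·dB/dr.
dB/dr = −(μ₀/4π)·6m₁/r⁴, so |F| = (μ₀/4π)·6m₁m₂/r⁴.
F = 6(10⁻⁷)(0.0737)(0.137)/(0.488)⁴ = 1.068×10⁻⁷ N.

F ≈ 1.07×10⁻⁷ N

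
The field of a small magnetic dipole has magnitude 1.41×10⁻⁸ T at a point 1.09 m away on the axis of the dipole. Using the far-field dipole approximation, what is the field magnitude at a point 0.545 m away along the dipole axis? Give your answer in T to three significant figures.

B ≈ 1.13×10⁻⁷ T

Dipole fields scale as 1/r³ in the far field; the geometry is the same at both points.
B₂ = B₁ · (r₁/r₂)³ = 1.41×10⁻⁸ · (1.09/0.545)³.
(r₁/r₂)³ = (2)³ = 8.
B₂ ≈ 1.128×10⁻⁷ T.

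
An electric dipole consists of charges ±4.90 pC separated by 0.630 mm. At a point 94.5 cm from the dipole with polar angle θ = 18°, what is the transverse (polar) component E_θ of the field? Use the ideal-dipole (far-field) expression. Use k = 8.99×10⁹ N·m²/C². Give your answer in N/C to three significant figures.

Dipole moment p = qd = (4.90×10⁻¹² C)(6.30×10⁻⁴ m) = 3.087×10⁻¹⁵ C·m.
For a dipole, E_θ = (kp sinθ)/r³.
kp/r³ = (8.99×10⁹)(3.087×10⁻¹⁵)/(0.945)³ = 3.289×10⁻⁵ N/C.
E_θ = 3.289×10⁻⁵·sin18° = 1.016×10⁻⁵ N/C.

E_θ ≈ 1.02×10⁻⁵ N/C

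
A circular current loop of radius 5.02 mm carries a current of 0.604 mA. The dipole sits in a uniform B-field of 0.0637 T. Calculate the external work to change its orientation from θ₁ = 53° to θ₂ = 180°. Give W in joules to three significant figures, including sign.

Magnetic moment m = IA = Iπa² = (6.04×10⁻⁴)·π·(0.00502)² = 4.782×10⁻⁸ A·m².
W_ext = ΔU = −mB cosθ₂ + mB cosθ₁ = mB(cosθ₁ − cosθ₂).
W = (4.782×10⁻⁸)(0.0637)·(cos53° − cos180°) = (3.046×10⁻⁹)·(+1.6018) = 4.879×10⁻⁹ J.

W ≈ 4.88×10⁻⁹ J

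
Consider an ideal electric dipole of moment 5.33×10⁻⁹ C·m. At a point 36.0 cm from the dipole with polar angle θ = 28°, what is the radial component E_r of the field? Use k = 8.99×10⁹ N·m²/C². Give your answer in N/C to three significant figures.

E_r ≈ 1810 N/C

For a dipole, E_r = (2kp cosθ)/r³.
kp/r³ = (8.99×10⁹)(5.33×10⁻⁹)/(0.360)³ = 1027 N/C.
E_r = 2·1027·cos28° = 1814 N/C.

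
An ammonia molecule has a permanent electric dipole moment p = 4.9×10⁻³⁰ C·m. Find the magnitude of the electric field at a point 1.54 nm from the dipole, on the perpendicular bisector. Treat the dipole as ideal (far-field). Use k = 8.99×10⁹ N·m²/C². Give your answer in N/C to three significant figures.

On the perpendicular bisector E = kp/r³ (half the axial value at the same distance).
E = (8.99×10⁹)(4.90×10⁻³⁰) / (1.54×10⁻⁹)³ = 1.206×10⁷ N/C.

E ≈ 1.21×10⁷ N/C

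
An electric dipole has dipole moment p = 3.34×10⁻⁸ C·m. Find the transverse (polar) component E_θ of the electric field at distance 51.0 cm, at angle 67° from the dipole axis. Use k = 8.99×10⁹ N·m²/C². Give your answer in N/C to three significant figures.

For a dipole, E_θ = (kp sinθ)/r³.
kp/r³ = (8.99×10⁹)(3.34×10⁻⁸)/(0.510)³ = 2264 N/C.
E_θ = 2264·sin67° = 2084 N/C.

E_θ ≈ 2080 N/C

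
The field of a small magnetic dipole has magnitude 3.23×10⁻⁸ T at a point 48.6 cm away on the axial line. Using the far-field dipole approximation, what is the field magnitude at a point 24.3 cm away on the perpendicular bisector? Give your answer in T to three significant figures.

B ≈ 1.29×10⁻⁷ T

Dipole fields scale as 1/r³ in the far field.
The axial field is twice the equatorial field at the same r, so the geometry factor is 1/2.
B₂ = B₁ · (1/2) · (r₁/r₂)³ = 3.23×10⁻⁸ · 0.5 · (48.6/24.3)³.
(r₁/r₂)³ = (2)³ = 8.
B₂ ≈ 1.292×10⁻⁷ T.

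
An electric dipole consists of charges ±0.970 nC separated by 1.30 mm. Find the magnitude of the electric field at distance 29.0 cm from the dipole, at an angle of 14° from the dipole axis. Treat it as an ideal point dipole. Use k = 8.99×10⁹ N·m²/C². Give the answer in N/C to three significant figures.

E ≈ 0.909 N/C

Dipole moment p = qd = (9.70×10⁻¹⁰ C)(0.00130 m) = 1.261×10⁻¹² C·m.
At angle θ the dipole field magnitude is E = (kp/r³)·√(1 + 3cos²θ).
kp/r³ = (8.99×10⁹)(1.261×10⁻¹²) / (0.290)³ = 0.4648 N/C.
√(1 + 3cos²14°) = √(1 + 3·0.9415) = √3.8244 ≈ 1.9556.
E ≈ 0.4648 × 1.956 = 0.9090 N/C.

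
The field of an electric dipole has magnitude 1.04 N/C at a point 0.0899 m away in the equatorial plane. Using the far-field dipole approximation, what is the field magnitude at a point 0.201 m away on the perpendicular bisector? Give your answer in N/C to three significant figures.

E ≈ 0.0931 N/C

Dipole fields scale as 1/r³ in the far field; the geometry is the same at both points.
E₂ = E₁ · (r₁/r₂)³ = 1.04 · (0.0899/0.201)³.
(r₁/r₂)³ = (0.4473)³ = 0.08947.
E₂ ≈ 0.09305 N/C.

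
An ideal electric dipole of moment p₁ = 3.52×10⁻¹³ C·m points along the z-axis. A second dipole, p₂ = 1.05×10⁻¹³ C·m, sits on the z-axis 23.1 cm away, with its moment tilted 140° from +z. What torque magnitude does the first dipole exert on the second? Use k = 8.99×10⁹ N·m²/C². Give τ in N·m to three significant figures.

τ ≈ 3.47×10⁻¹⁴ N·m

The second dipole sits on the axis of the first, so the field there is axial: E₁ = 2kp₁/r³ along +z.
E₁ = 2(8.99×10⁹)(3.52×10⁻¹³)/(0.231)³ = 0.5134 N/C.
Torque on the second dipole: τ = p₂ E₁ sinθ.
τ = (1.05×10⁻¹³)(0.5134)·sin140° = 3.465×10⁻¹⁴ N·m.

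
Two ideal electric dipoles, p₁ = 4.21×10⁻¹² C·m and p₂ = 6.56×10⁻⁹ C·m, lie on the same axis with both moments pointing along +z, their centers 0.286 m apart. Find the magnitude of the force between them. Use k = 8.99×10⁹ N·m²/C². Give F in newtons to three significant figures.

On-axis field of dipole 1 at distance r: E = 2kp₁/r³. Force on dipole 2 is F = p₂·dE/dr (gradient along axis).
dE/dr = −6kp₁/r⁴, so |F| = 6kp₁p₂/r⁴ (attractive for aligned moments).
F = 6(8.99×10⁹)(4.21×10⁻¹²)(6.56×10⁻⁹)/(0.286)⁴ = 2.227×10⁻⁷ N.

F ≈ 2.23×10⁻⁷ N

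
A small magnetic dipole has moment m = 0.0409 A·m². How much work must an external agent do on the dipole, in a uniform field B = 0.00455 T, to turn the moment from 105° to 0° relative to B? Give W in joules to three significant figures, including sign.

W_ext = ΔU = −mB cosθ₂ + mB cosθ₁ = mB(cosθ₁ − cosθ₂).
W = (0.0409)(0.00455)·(cos105° − cos0°) = (1.861×10⁻⁴)·(-1.2588) = -2.343×10⁻⁴ J.

W ≈ -2.34×10⁻⁴ J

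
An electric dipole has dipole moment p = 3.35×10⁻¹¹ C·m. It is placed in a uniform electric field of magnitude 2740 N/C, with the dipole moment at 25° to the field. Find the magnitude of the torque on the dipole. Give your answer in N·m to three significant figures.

Torque on an electric dipole: τ = pE sinθ.
τ = (3.35×10⁻¹¹)(2740)·sin25° = 3.879×10⁻⁸ N·m.

τ ≈ 3.88×10⁻⁸ N·m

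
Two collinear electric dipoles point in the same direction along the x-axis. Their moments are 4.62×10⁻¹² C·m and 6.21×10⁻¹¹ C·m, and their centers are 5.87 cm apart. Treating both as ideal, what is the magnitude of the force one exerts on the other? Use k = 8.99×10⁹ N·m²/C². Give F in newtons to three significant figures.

On-axis field of dipole 1 at distance r: E = 2kp₁/r³. Force on dipole 2 is F = p₂·dE/dr (gradient along axis).
dE/dr = −6kp₁/r⁴, so |F| = 6kp₁p₂/r⁴ (attractive for aligned moments).
F = 6(8.99×10⁹)(4.62×10⁻¹²)(6.21×10⁻¹¹)/(0.0587)⁴ = 1.303×10⁻⁶ N.

F ≈ 1.30×10⁻⁶ N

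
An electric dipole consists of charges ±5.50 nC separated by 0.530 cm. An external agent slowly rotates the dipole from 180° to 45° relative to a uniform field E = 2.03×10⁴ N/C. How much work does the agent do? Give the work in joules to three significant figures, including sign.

Dipole moment p = qd = (5.50×10⁻⁹ C)(0.00530 m) = 2.915×10⁻¹¹ C·m.
W_ext = ΔU = U(θ₂) − U(θ₁) = −pE cosθ₂ − (−pE cosθ₁) = pE(cosθ₁ − cosθ₂).
W = (2.915×10⁻¹¹)(2.03×10⁴)·(cos180° − cos45°) = (5.917×10⁻⁷)·(-1.7071) = -1.010×10⁻⁶ J.

W ≈ -1.01×10⁻⁶ J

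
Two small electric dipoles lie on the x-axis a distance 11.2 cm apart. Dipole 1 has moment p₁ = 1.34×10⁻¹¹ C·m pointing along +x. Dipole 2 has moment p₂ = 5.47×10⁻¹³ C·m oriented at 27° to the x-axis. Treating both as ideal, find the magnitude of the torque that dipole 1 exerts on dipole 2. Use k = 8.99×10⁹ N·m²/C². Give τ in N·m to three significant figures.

τ ≈ 4.26×10⁻¹¹ N·m

The second dipole sits on the axis of the first, so the field there is axial: E₁ = 2kp₁/r³ along +x.
E₁ = 2(8.99×10⁹)(1.34×10⁻¹¹)/(0.112)³ = 171.5 N/C.
Torque on the second dipole: τ = p₂ E₁ sinθ.
τ = (5.47×10⁻¹³)(171.5)·sin27° = 4.259×10⁻¹¹ N·m.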